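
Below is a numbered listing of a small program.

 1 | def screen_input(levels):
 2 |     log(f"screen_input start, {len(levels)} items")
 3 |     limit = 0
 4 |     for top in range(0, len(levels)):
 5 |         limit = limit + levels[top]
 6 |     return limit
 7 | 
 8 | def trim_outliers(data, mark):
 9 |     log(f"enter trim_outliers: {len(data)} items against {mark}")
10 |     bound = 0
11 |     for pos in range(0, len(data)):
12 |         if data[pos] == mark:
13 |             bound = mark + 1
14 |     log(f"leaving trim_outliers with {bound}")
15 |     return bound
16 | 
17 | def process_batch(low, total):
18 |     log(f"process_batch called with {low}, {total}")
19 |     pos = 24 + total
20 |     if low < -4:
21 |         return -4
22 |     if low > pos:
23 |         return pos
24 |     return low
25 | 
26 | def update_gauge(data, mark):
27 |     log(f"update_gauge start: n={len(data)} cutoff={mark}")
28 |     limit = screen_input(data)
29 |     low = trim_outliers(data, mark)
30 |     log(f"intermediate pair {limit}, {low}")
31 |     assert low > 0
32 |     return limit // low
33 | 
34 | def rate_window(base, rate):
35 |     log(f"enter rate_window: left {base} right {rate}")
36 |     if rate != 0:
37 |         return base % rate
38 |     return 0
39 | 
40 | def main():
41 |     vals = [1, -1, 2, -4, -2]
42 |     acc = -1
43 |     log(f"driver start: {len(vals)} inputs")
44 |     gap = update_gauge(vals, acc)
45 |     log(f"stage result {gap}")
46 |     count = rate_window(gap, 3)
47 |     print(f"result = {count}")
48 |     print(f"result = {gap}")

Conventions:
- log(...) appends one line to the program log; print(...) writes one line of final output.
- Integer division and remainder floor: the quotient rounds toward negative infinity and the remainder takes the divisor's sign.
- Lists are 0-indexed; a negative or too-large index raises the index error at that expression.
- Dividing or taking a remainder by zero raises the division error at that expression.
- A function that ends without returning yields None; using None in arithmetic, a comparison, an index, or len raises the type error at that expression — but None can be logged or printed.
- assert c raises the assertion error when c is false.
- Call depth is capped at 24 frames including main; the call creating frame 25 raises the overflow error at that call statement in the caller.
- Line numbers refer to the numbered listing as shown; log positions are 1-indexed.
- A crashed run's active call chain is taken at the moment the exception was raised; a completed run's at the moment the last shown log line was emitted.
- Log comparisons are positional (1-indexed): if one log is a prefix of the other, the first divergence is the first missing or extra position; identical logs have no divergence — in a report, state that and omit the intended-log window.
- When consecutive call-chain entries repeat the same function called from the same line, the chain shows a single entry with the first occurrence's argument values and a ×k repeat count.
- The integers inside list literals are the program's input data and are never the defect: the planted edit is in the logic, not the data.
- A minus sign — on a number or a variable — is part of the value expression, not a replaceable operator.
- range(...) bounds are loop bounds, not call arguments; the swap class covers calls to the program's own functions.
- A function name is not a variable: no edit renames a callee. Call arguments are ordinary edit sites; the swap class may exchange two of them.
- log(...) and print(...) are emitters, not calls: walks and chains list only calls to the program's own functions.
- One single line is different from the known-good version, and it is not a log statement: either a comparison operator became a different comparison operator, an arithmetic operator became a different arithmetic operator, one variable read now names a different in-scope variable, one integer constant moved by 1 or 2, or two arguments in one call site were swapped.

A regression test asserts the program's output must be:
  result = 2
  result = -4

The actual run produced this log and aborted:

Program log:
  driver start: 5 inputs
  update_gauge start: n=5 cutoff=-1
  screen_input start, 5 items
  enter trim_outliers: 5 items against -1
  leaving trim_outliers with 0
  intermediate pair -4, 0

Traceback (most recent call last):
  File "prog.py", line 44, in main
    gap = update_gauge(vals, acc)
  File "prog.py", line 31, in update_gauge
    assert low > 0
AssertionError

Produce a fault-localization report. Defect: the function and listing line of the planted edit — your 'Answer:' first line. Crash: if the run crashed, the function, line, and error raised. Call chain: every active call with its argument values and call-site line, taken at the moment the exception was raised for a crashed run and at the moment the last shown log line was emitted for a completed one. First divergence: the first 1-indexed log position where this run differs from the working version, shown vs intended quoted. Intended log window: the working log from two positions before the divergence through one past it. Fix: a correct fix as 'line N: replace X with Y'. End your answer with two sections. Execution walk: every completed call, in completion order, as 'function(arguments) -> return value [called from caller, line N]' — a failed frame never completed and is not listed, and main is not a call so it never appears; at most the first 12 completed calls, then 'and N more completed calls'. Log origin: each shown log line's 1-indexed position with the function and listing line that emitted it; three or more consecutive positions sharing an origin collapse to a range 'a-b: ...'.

Answer: the defect is in trim_outliers at line 13.
Key observation: Everything matches until log position 5, which reads 'leaving trim_outliers with 0' in place of 'leaving trim_outliers with 1'.
Crash: update_gauge, line 31, AssertionError.
Call chain: main -> update_gauge([1, -1, 2, -4, -2], -1) (called at line 44).
First divergence: position 5 — the shown line 'leaving trim_outliers with 0' should read 'leaving trim_outliers with 1'.
Intended log window:
  3: screen_input start, 5 items
  4: enter trim_outliers: 5 items against -1
  5: leaving trim_outliers with 1
  6: intermediate pair -4, 1
Execution walk:
  screen_input([1, -1, 2, -4, -2]) -> -4  [called from update_gauge, line 28]
  trim_outliers([1, -1, 2, -4, -2], -1) -> 0  [called from update_gauge, line 29]
Log line origins:
  1: from main, line 43
  2: from update_gauge, line 27
  3: from screen_input, line 2
  4: from trim_outliers, line 9
  5: from trim_outliers, line 14
  6: from update_gauge, line 30
A correct fix: line 13: replace `mark` with `bound`.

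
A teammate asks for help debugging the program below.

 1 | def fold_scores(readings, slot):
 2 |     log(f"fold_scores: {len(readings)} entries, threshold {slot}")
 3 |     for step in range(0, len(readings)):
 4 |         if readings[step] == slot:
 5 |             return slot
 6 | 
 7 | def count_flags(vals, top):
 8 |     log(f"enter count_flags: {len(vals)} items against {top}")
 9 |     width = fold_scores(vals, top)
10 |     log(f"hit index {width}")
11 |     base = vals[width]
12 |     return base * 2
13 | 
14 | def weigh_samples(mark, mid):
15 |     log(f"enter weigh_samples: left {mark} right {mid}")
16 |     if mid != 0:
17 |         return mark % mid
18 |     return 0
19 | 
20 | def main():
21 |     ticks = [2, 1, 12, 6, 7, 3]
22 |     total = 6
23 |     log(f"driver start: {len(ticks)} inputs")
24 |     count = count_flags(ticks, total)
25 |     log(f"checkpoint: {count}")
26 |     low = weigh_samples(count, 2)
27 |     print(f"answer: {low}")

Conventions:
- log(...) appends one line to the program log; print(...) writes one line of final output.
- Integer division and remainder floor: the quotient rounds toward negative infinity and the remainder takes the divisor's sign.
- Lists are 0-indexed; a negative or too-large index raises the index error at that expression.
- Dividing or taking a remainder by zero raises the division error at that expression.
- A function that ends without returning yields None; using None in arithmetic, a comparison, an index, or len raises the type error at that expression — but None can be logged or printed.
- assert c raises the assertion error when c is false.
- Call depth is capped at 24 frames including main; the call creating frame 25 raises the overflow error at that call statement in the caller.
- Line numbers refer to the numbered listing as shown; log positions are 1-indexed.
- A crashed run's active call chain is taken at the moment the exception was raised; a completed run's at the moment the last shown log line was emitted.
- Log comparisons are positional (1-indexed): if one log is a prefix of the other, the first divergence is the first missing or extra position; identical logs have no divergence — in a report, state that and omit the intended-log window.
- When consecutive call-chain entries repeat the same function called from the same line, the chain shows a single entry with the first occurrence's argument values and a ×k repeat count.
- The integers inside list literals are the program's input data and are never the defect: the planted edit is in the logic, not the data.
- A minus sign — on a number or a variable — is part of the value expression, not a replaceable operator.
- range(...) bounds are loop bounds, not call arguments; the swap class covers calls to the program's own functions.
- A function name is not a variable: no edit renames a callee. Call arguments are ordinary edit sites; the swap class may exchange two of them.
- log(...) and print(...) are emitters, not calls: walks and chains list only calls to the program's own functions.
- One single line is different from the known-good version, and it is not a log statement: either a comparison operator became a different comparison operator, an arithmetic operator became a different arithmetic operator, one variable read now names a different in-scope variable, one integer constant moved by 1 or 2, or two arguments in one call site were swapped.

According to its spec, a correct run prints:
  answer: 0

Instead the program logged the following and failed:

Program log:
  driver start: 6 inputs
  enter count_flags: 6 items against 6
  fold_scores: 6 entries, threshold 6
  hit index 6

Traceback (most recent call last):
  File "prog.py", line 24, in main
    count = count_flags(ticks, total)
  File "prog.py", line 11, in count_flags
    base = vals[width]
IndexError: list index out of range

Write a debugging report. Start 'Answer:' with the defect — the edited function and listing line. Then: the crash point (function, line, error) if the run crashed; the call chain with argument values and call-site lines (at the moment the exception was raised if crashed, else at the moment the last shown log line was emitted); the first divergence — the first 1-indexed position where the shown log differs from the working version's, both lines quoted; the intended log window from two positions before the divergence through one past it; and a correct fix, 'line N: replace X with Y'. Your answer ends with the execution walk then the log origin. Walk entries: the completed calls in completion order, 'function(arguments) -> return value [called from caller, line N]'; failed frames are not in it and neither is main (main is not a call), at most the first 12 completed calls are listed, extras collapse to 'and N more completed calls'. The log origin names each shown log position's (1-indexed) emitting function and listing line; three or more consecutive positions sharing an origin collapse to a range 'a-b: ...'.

Answer: the defect is in fold_scores at line 5.
Key observation: Log line 4 is where behavior first shows: 'hit index 6' appears instead of 'hit index 3'.
Crash: count_flags, line 11, IndexError.
Call chain: main -> count_flags([2, 1, 12, 6, 7, 3], 6) (called at line 24).
First divergence: position 4; shown 'hit index 6' vs intended 'hit index 3'.
Intended log window:
  2: enter count_flags: 6 items against 6
  3: fold_scores: 6 entries, threshold 6
  4: hit index 3
  5: checkpoint: 12
Execution walk:
  fold_scores([2, 1, 12, 6, 7, 3], 6) -> 6  [called from count_flags, line 9]
Log origin:
  1: emitted by main (line 23)
  2: emitted by count_flags (line 8)
  3: emitted by fold_scores (line 2)
  4: emitted by count_flags (line 10)
A correct fix: line 5: replace `slot` with `step`.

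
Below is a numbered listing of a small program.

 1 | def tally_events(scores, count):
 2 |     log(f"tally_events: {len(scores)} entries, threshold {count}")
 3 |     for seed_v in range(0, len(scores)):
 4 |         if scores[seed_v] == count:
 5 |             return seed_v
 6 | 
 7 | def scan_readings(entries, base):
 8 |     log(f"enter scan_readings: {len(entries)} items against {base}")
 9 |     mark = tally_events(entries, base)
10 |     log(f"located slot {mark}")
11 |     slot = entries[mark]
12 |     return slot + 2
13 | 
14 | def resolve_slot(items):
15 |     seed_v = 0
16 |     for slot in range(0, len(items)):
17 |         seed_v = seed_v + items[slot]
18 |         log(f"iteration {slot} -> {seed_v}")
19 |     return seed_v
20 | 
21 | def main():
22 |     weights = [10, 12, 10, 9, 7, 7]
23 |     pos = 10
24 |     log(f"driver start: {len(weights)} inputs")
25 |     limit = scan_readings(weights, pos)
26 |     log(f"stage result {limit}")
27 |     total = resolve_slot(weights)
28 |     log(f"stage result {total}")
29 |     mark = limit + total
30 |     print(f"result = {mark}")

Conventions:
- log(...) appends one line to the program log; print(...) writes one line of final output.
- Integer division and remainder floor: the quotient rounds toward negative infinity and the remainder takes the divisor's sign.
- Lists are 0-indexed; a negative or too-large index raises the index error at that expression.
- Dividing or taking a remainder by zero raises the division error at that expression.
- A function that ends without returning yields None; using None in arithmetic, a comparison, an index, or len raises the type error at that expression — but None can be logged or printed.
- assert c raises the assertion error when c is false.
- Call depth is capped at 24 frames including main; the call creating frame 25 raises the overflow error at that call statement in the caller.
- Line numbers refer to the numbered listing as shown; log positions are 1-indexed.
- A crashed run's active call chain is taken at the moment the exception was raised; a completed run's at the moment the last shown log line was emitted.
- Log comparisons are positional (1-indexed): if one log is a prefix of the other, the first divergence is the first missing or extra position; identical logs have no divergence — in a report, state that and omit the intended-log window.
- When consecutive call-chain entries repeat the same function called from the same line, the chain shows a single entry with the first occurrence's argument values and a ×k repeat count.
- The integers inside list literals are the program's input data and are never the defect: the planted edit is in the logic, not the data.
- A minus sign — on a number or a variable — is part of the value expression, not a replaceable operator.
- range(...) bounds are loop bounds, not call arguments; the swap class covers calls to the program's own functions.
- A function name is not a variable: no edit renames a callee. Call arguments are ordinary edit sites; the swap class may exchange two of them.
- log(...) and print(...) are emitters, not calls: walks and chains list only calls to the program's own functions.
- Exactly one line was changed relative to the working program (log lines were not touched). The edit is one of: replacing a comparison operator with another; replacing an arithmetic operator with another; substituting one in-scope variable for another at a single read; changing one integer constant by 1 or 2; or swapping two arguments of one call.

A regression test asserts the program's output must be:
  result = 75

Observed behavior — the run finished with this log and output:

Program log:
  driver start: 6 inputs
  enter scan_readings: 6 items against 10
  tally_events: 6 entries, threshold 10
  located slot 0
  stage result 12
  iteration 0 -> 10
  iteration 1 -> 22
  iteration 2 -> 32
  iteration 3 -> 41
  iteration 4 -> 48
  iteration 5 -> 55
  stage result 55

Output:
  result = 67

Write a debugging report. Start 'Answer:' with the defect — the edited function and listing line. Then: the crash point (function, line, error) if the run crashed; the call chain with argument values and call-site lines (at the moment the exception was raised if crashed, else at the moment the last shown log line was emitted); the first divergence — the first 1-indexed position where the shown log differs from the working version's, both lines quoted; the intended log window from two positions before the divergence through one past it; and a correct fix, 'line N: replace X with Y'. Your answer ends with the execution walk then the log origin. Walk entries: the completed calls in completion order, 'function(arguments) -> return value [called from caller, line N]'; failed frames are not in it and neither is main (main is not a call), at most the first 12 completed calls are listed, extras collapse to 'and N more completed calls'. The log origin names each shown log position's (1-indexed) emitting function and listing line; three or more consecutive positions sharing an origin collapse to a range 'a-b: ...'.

Answer: the defect is in scan_readings at line 12.
Key fact: At log position 5 the runs split — shown 'stage result 12', but the working version logs 'stage result 20'.
Call chain: main.
First divergence: position 5; shown 'stage result 12' vs intended 'stage result 20'.
Intended log window:
  3: tally_events: 6 entries, threshold 10
  4: located slot 0
  5: stage result 20
  6: iteration 0 -> 10
Execution walk:
  tally_events([10, 12, 10, 9, 7, 7], 10) -> 0  [called from scan_readings, line 9]
  scan_readings([10, 12, 10, 9, 7, 7], 10) -> 12  [called from main, line 25]
  resolve_slot([10, 12, 10, 9, 7, 7]) -> 55  [called from main, line 27]
Log line origins:
  1: logged in main at line 24
  2: logged in scan_readings at line 8
  3: logged in tally_events at line 2
  4: logged in scan_readings at line 10
  5: logged in main at line 26
  6-11: logged in resolve_slot at line 18
  12: logged in main at line 28
A correct fix: line 12: replace `+` with `*`.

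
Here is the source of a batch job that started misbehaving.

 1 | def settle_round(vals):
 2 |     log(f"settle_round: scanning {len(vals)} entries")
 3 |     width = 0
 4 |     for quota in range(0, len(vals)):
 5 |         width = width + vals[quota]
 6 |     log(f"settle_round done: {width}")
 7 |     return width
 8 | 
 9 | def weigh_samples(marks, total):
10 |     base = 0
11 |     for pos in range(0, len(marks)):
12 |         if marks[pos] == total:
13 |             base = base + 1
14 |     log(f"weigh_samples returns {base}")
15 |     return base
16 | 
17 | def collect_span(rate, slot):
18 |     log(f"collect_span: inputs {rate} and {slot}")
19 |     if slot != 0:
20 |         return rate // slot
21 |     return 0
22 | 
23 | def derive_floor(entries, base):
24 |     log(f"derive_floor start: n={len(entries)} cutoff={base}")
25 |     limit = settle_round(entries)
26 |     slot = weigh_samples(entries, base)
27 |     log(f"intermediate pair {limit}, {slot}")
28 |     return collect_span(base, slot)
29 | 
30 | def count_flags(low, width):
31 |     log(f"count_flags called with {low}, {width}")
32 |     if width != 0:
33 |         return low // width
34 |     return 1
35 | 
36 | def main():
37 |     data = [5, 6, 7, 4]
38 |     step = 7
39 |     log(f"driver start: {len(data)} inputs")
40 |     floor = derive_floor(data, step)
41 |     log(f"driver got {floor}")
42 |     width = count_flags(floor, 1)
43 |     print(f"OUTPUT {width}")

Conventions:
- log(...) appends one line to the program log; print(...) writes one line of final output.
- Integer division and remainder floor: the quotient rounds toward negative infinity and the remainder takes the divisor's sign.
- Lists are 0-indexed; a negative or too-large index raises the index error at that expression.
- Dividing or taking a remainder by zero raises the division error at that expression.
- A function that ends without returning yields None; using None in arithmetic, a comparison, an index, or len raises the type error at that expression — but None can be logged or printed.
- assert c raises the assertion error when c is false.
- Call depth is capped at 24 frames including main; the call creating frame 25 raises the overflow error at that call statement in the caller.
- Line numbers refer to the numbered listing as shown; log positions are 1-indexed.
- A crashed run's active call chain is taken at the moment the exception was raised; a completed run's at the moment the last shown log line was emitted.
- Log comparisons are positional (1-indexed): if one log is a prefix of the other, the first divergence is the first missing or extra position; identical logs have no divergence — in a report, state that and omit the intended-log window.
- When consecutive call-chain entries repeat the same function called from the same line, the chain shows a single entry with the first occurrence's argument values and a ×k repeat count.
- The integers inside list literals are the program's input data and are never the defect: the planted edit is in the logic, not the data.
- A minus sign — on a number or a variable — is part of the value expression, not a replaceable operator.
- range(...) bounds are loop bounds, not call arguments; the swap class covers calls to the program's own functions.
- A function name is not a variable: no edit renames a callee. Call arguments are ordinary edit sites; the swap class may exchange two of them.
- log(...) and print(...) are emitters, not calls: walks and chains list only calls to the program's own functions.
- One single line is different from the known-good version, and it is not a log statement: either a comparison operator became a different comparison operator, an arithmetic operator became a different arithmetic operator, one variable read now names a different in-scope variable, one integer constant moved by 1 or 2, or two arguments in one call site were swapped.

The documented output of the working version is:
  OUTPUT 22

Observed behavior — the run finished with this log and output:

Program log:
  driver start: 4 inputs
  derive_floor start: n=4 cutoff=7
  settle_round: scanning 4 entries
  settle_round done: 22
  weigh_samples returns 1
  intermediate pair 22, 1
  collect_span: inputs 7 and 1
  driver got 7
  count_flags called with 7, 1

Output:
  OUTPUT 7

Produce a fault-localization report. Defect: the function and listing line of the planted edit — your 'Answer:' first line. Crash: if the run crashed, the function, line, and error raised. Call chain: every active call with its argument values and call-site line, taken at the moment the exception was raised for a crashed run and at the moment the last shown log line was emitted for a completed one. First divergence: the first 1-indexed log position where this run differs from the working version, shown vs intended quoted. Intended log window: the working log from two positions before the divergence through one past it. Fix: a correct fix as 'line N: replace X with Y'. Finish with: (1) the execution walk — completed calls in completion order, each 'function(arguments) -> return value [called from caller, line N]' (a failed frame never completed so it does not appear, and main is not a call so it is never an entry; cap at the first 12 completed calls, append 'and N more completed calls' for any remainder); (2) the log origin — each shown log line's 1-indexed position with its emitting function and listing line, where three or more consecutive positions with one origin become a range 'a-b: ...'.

Answer: the defect is in derive_floor at line 28.
Key observation: The log first diverges at position 7: the faulty run prints 'collect_span: inputs 7 and 1' where the working version prints 'collect_span: inputs 22 and 1'.
Call chain: main -> count_flags(7, 1) (called at line 42).
First divergence: at position 7 the run shows 'collect_span: inputs 7 and 1' where the working version logs 'collect_span: inputs 22 and 1'.
Intended log window:
  5: weigh_samples returns 1
  6: intermediate pair 22, 1
  7: collect_span: inputs 22 and 1
  8: driver got 22
Execution walk:
  settle_round([5, 6, 7, 4]) -> 22  [called from derive_floor, line 25]
  weigh_samples([5, 6, 7, 4], 7) -> 1  [called from derive_floor, line 26]
  collect_span(7, 1) -> 7  [called from derive_floor, line 28]
  derive_floor([5, 6, 7, 4], 7) -> 7  [called from main, line 40]
  count_flags(7, 1) -> 7  [called from main, line 42]
Log origin:
  1: emitted by main (line 39)
  2: emitted by derive_floor (line 24)
  3: emitted by settle_round (line 2)
  4: emitted by settle_round (line 6)
  5: emitted by weigh_samples (line 14)
  6: emitted by derive_floor (line 27)
  7: emitted by collect_span (line 18)
  8: emitted by main (line 41)
  9: emitted by count_flags (line 31)
A correct fix: line 28: replace `base` with `limit`.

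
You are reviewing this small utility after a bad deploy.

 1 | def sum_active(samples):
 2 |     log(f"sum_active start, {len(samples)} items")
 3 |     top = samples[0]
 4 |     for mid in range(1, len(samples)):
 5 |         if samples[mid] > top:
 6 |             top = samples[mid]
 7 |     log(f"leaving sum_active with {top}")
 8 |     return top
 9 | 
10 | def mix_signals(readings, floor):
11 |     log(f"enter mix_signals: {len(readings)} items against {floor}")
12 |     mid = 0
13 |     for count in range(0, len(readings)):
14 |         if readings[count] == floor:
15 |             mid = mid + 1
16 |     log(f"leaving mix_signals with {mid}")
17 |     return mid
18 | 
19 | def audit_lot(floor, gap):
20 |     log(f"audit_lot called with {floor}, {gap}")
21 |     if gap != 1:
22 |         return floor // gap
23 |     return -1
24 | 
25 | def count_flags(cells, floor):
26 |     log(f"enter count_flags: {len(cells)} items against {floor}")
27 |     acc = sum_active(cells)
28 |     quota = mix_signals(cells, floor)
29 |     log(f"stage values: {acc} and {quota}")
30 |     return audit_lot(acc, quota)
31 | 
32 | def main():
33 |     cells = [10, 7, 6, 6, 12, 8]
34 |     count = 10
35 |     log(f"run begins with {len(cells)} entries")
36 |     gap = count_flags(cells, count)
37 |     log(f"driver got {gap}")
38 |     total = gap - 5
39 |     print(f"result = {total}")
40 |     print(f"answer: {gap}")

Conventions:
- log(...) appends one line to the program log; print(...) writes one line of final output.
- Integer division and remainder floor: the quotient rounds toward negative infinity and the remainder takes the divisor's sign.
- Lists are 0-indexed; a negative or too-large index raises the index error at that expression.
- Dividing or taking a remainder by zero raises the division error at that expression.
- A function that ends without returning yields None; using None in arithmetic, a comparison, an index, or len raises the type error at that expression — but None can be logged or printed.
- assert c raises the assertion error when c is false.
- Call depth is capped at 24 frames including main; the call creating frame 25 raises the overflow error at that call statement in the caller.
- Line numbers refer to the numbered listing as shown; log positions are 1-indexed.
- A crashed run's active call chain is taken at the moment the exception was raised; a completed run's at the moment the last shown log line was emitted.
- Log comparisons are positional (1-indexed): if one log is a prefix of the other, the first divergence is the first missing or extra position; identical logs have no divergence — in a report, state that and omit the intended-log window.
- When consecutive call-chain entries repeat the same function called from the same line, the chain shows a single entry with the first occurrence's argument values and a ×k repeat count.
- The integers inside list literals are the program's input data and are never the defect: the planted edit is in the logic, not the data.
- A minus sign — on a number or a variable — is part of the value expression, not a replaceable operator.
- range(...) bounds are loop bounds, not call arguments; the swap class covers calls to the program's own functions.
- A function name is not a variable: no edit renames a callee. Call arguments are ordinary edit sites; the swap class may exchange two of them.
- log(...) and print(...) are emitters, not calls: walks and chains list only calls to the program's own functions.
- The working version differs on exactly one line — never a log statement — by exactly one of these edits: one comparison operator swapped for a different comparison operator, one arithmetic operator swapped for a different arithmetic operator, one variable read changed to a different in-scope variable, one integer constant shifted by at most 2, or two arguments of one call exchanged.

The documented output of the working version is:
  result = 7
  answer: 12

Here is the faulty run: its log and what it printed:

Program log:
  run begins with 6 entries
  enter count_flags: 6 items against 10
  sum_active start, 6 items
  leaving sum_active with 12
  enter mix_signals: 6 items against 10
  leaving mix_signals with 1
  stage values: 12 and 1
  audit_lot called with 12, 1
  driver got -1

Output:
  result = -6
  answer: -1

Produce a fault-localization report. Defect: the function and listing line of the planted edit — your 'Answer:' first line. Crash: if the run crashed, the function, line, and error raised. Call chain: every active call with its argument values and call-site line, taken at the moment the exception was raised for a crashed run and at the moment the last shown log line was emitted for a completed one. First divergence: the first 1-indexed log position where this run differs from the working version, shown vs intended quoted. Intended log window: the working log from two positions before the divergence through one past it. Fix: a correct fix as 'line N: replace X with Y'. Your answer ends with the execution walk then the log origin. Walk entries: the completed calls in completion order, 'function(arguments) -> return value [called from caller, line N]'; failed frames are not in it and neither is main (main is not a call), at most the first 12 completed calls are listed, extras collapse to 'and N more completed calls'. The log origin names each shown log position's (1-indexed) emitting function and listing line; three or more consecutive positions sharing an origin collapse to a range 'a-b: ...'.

Answer: the defect is in audit_lot at line 21.
Core observation: Log line 9 is where behavior first shows: 'driver got -1' appears instead of 'driver got 12'.
Call chain: main.
First divergence: position 9 — shown 'driver got -1', intended 'driver got 12'.
Intended log window:
  7: stage values: 12 and 1
  8: audit_lot called with 12, 1
  9: driver got 12
Execution walk:
  sum_active([10, 7, 6, 6, 12, 8]) -> 12  [called from count_flags, line 27]
  mix_signals([10, 7, 6, 6, 12, 8], 10) -> 1  [called from count_flags, line 28]
  audit_lot(12, 1) -> -1  [called from count_flags, line 30]
  count_flags([10, 7, 6, 6, 12, 8], 10) -> -1  [called from main, line 36]
Log origins:
  1: logged in main at line 35
  2: logged in count_flags at line 26
  3: logged in sum_active at line 2
  4: logged in sum_active at line 7
  5: logged in mix_signals at line 11
  6: logged in mix_signals at line 16
  7: logged in count_flags at line 29
  8: logged in audit_lot at line 20
  9: logged in main at line 37
A correct fix: line 21: replace `1` with `0`.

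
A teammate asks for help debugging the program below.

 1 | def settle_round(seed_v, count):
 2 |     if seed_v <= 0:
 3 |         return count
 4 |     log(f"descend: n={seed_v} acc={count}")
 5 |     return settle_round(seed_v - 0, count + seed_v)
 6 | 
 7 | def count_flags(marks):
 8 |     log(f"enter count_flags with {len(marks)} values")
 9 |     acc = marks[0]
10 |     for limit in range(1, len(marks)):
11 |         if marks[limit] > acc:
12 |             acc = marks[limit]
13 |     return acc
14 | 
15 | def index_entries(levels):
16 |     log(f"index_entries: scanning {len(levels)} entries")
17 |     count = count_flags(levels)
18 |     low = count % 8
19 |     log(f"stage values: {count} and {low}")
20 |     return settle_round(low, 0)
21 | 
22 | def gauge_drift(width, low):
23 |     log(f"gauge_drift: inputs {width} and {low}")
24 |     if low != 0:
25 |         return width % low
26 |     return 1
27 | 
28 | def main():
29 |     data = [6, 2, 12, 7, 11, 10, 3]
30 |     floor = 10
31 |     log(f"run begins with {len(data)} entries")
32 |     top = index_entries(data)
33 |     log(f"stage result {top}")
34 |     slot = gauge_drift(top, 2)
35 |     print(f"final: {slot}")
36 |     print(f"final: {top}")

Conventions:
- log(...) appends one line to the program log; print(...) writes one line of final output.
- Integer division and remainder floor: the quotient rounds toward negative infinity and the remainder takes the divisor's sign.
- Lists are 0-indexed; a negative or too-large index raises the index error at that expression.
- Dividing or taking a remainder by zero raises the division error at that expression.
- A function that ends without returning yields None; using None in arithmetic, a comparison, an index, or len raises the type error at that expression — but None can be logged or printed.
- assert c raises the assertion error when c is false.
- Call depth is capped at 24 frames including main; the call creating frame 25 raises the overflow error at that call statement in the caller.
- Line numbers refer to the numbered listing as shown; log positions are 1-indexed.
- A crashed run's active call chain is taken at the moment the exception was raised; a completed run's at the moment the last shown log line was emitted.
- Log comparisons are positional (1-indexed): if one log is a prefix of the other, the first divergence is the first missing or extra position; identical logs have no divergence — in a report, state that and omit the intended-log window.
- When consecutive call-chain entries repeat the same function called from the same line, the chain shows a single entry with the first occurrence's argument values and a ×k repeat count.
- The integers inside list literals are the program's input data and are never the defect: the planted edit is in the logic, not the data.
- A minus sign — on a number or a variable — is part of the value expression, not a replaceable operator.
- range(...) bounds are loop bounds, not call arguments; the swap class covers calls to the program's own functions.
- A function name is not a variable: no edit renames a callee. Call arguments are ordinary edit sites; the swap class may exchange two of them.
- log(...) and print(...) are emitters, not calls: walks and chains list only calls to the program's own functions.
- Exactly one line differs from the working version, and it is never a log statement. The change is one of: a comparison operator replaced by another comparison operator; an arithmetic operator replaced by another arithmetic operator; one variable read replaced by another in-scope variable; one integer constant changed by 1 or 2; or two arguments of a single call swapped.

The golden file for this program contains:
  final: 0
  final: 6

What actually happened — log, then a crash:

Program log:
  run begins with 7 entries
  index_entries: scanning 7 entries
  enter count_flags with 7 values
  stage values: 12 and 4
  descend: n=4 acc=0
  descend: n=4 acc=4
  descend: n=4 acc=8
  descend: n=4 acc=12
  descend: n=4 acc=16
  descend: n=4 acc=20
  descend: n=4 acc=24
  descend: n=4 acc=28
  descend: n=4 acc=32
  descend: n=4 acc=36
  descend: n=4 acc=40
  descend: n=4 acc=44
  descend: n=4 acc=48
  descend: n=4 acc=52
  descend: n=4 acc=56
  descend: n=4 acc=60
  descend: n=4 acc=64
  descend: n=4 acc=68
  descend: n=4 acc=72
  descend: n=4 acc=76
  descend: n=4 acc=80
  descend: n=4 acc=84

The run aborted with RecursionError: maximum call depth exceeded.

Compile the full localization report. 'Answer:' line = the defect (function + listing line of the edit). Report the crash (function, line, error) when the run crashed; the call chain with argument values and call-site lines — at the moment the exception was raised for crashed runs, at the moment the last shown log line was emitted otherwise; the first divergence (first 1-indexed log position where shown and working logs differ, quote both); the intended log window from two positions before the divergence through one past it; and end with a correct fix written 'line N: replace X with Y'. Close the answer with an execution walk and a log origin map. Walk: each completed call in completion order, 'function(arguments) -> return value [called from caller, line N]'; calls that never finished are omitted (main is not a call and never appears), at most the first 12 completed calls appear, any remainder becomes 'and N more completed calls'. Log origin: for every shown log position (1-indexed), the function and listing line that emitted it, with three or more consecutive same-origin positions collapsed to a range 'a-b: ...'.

Answer: the defect is in settle_round at line 5.
Key fact: The log first diverges at position 6: the faulty run prints 'descend: n=4 acc=4' where the working version prints 'descend: n=2 acc=4'.
Crash: settle_round, line 5, RecursionError.
Call chain: main -> index_entries([6, 2, 12, 7, 11, 10, 3]) (called at line 32) -> settle_round(4, 0) (called at line 20) -> settle_round(4, 4) (called at line 5) ×21.
First divergence: position 6 — shown 'descend: n=4 acc=4', intended 'descend: n=2 acc=4'.
Intended log window:
  4: stage values: 12 and 4
  5: descend: n=4 acc=0
  6: descend: n=2 acc=4
  7: stage result 6
Execution walk:
  count_flags([6, 2, 12, 7, 11, 10, 3]) -> 12  [called from index_entries, line 17]
Log line origins:
  1 — main, line 31
  2 — index_entries, line 16
  3 — count_flags, line 8
  4 — index_entries, line 19
  5-26 — settle_round, line 4
A correct fix: line 5: replace `0` with `2`.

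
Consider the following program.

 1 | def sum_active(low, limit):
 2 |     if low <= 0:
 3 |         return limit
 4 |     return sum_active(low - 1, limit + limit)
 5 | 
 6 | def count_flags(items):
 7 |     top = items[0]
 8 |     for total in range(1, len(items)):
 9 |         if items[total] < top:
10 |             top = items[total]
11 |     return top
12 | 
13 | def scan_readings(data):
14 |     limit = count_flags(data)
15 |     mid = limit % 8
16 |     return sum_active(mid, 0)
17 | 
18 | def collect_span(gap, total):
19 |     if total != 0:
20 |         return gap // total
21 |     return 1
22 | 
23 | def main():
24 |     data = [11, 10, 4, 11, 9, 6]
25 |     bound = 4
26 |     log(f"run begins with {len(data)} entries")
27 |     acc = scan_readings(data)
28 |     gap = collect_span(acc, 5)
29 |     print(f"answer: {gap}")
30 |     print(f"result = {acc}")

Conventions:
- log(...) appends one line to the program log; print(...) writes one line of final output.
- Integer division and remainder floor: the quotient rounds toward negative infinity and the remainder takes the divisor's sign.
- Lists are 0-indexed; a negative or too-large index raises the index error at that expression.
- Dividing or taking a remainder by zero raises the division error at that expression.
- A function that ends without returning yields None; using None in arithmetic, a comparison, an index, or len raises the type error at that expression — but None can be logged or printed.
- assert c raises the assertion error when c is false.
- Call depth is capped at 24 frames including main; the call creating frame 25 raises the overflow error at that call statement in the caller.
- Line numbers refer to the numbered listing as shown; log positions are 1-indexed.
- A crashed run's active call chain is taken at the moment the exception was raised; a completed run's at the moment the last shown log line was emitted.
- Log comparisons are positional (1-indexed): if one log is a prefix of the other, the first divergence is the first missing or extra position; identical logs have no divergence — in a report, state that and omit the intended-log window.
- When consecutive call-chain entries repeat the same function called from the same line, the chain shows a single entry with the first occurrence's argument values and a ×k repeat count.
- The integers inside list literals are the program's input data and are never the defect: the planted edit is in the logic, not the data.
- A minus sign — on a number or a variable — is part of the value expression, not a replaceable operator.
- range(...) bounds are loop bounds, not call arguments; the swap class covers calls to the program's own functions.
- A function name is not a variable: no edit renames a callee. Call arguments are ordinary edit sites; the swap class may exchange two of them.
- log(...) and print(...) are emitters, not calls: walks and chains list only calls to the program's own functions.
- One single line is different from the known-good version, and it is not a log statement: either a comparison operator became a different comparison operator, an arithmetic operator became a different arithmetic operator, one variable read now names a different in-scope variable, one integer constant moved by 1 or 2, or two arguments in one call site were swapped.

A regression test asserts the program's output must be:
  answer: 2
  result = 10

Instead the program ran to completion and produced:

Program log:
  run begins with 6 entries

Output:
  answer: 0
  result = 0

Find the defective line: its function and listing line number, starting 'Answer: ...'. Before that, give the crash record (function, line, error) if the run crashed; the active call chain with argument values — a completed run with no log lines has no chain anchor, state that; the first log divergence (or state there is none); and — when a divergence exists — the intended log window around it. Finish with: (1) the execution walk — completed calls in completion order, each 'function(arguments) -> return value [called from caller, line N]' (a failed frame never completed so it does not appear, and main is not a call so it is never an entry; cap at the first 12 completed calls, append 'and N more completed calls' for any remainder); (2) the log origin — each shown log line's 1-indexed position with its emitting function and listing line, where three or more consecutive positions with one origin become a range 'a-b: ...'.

Answer: the defect is in sum_active at line 4.
Key observation: The logs agree in full; only the final output differs.
Call chain: main.
First divergence: none — the logs agree in full.
Execution walk:
  count_flags([11, 10, 4, 11, 9, 6]) -> 4  [called from scan_readings, line 14]
  sum_active(0, 0) -> 0  [called from sum_active, line 4]
  sum_active(1, 0) -> 0  [called from sum_active, line 4]
  sum_active(2, 0) -> 0  [called from sum_active, line 4]
  sum_active(3, 0) -> 0  [called from sum_active, line 4]
  sum_active(4, 0) -> 0  [called from scan_readings, line 16]
  scan_readings([11, 10, 4, 11, 9, 6]) -> 0  [called from main, line 27]
  collect_span(0, 5) -> 0  [called from main, line 28]
Log origins:
  1: from main, line 26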